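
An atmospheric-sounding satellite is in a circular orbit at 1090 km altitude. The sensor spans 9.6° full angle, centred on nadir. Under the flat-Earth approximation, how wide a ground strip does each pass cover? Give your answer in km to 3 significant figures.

Half-angle = 9.6°/2 = 4.8°.
Swath width ≈ 2h·tan(θ/2) = 2 × 1090 × tan(4.8°) = 183.1 km.

183 km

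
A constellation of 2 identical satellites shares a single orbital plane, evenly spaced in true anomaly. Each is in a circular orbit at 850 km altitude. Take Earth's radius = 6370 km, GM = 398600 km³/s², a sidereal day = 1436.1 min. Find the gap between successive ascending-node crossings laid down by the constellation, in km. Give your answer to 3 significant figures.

1420 km

Semi-major axis a = 6370 + 850 = 7220 km. Period T = 2π√(a³/μ) = 2π√(7220³/398600) = 6105.4 s = 101.76 min.
Single-satellite node shift = (6105.4/86166) × 360° = 25.51°.
With 2 satellites evenly phased, successive equator crossings are 25.51/2 = 12.754° apart.
That is 12.754 × 111.2 = 1418 km at the equator.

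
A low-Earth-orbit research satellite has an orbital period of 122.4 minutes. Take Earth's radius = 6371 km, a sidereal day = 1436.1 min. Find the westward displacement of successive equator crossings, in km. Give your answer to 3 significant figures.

T = 122.4 min = 7344.0 s.
During one orbit Earth rotates (7344.0 / 86166) × 360° = 30.68°.
At the equator that is 30.68° × (2π·6371/360) km/° = 30.68 × 111.2 = 3412 km.

3410 km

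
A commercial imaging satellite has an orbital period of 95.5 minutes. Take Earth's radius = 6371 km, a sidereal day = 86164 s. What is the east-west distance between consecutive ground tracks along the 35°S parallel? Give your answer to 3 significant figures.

T = 95.5 min = 5730.0 s.
Node shift per orbit = (5730.0/86164) × 360° = 23.94°.
Equatorial spacing = 23.94 × 111.2 km/° = 2662 km.
At 35° latitude, spacing = 2662 × cos(35°) = 2181 km.

2180 km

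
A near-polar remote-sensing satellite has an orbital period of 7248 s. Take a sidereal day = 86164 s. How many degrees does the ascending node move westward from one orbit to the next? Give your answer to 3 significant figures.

During one orbit Earth rotates (7248.0 / 86164) × 360° = 30.28°.

30.3°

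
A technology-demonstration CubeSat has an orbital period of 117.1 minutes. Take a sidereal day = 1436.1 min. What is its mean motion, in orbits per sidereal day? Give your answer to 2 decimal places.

T = 117.1 min = 7026.0 s.
Orbits per sidereal day = 86166 / 7026.0 = 12.264.

12.26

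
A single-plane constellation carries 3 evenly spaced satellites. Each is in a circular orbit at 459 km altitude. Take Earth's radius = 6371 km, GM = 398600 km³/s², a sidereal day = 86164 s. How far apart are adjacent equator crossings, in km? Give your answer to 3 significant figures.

Semi-major axis a = 6371 + 459 = 6830 km. Period T = 2π√(a³/μ) = 2π√(6830³/398600) = 5617.5 s = 93.62 min.
Single-satellite node shift = (5617.5/86164) × 360° = 23.47°.
With 3 satellites evenly phased, successive equator crossings are 23.47/3 = 7.823° apart.
That is 7.823 × 111.2 = 870 km at the equator.

870 km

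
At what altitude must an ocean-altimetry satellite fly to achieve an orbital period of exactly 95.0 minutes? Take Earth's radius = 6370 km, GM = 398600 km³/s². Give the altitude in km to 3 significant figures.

527 km

T = 95.0 min = 5700.0 s.
From T = 2π√(a³/μ): a = (μ T²/4π²)^(1/3) = (398600 × 5700.0² / 4π²)^(1/3) = 6897 km.
Altitude h = a − R = 6897 − 6370 = 527 km.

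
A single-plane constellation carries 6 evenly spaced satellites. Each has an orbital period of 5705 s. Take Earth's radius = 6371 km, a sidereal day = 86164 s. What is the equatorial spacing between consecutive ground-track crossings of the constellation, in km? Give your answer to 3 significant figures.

442 km

Single-satellite node shift = (5705.0/86164) × 360° = 23.84°.
With 6 satellites evenly phased, successive equator crossings are 23.84/6 = 3.973° apart.
That is 3.973 × 111.2 = 442 km at the equator.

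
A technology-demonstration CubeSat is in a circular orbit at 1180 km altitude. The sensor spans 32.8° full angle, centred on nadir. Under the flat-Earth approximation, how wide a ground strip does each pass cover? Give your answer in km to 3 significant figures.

695 km

Half-angle = 32.8°/2 = 16.4°.
Swath width ≈ 2h·tan(θ/2) = 2 × 1180 × tan(16.4°) = 694.6 km.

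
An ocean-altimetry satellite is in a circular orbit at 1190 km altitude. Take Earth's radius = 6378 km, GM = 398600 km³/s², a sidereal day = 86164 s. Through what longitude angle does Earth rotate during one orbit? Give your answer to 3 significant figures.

Semi-major axis a = 6378 + 1190 = 7568 km. Period T = 2π√(a³/μ) = 2π√(7568³/398600) = 6552.1 s = 109.20 min.
During one orbit Earth rotates (6552.1 / 86164) × 360° = 27.38°.

27.4°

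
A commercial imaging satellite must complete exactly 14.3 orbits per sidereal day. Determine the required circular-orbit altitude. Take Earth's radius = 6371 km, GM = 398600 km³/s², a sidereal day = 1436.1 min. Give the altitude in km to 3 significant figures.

Required period T = 86166 / 14.3 = 6025.6 s.
From T = 2π√(a³/μ): a = (μ T²/4π²)^(1/3) = (398600 × 6025.6² / 4π²)^(1/3) = 7157 km.
Altitude h = a − R = 7157 − 6371 = 786 km.

786 km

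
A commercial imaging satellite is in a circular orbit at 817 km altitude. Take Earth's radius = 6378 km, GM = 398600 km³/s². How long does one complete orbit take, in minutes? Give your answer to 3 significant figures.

Semi-major axis a = 6378 + 817 = 7195 km. Period T = 2π√(a³/μ) = 2π√(7195³/398600) = 6073.8 s = 101.23 min.

101 min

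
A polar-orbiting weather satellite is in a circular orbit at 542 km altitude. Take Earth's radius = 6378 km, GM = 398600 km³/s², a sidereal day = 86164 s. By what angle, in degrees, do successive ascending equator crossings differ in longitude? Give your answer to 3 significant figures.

Semi-major axis a = 6378 + 542 = 6920 km. Period T = 2π√(a³/μ) = 2π√(6920³/398600) = 5728.9 s = 95.48 min.
During one orbit Earth rotates (5728.9 / 86164) × 360° = 23.94°.

23.9°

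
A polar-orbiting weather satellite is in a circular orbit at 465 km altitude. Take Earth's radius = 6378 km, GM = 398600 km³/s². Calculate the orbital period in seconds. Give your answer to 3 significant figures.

Semi-major axis a = 6378 + 465 = 6843 km. Period T = 2π√(a³/μ) = 2π√(6843³/398600) = 5633.5 s = 93.89 min.

5630 seconds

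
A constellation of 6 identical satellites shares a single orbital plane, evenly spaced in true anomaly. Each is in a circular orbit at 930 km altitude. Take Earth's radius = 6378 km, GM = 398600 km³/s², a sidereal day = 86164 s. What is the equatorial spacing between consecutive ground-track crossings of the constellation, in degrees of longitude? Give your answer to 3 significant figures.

Semi-major axis a = 6378 + 930 = 7308 km. Period T = 2π√(a³/μ) = 2π√(7308³/398600) = 6217.4 s = 103.62 min.
Single-satellite node shift = (6217.4/86164) × 360° = 25.98°.
With 6 satellites evenly phased, successive equator crossings are 25.98/6 = 4.329° apart.

4.33°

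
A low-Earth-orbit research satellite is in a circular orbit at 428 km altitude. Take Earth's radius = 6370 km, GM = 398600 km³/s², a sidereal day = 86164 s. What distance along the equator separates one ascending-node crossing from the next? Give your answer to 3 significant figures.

Semi-major axis a = 6370 + 428 = 6798 km. Period T = 2π√(a³/μ) = 2π√(6798³/398600) = 5578.1 s = 92.97 min.
During one orbit Earth rotates (5578.1 / 86164) × 360° = 23.31°.
At the equator that is 23.31° × (2π·6370/360) km/° = 23.31 × 111.2 = 2591 km.

2590 km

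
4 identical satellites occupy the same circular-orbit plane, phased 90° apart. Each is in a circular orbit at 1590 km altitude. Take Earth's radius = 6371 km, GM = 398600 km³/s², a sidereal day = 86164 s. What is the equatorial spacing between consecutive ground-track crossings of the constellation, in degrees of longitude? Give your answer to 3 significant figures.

Semi-major axis a = 6371 + 1590 = 7961 km. Period T = 2π√(a³/μ) = 2π√(7961³/398600) = 7069.1 s = 117.82 min.
Single-satellite node shift = (7069.1/86164) × 360° = 29.54°.
With 4 satellites evenly phased, successive equator crossings are 29.54/4 = 7.384° apart.

7.38°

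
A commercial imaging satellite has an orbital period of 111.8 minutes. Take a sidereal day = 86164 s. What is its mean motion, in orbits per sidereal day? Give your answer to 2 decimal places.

T = 111.8 min = 6708.0 s.
Orbits per sidereal day = 86164 / 6708.0 = 12.845.

12.84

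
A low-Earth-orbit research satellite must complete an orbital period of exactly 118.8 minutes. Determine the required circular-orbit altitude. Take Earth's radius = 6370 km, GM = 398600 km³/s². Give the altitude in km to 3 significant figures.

1640 km

T = 118.8 min = 7128.0 s.
From T = 2π√(a³/μ): a = (μ T²/4π²)^(1/3) = (398600 × 7128.0² / 4π²)^(1/3) = 8005 km.
Altitude h = a − R = 8005 − 6370 = 1635 km.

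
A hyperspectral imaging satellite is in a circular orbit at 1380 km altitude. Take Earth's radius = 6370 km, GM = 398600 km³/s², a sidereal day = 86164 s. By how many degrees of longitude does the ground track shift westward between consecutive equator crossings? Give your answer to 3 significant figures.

28.4°

Semi-major axis a = 6370 + 1380 = 7750 km. Period T = 2π√(a³/μ) = 2π√(7750³/398600) = 6789.9 s = 113.17 min.
During one orbit Earth rotates (6789.9 / 86164) × 360° = 28.37°.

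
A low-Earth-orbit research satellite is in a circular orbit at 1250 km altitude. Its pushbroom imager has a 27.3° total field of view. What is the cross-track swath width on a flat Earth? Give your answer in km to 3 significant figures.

607 km

Half-angle = 27.3°/2 = 13.65°.
Swath width ≈ 2h·tan(θ/2) = 2 × 1250 × tan(13.65°) = 607.1 km.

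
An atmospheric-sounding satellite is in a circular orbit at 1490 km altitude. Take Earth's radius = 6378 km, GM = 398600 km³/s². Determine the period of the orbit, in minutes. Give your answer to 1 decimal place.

Semi-major axis a = 6378 + 1490 = 7868 km. Period T = 2π√(a³/μ) = 2π√(7868³/398600) = 6945.6 s = 115.76 min.

115.8 min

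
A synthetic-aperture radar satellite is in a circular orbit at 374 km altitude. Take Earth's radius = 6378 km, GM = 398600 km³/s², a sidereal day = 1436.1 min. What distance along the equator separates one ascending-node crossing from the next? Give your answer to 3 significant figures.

Semi-major axis a = 6378 + 374 = 6752 km. Period T = 2π√(a³/μ) = 2π√(6752³/398600) = 5521.5 s = 92.03 min.
During one orbit Earth rotates (5521.5 / 86166) × 360° = 23.07°.
At the equator that is 23.07° × (2π·6378/360) km/° = 23.07 × 111.3 = 2568 km.

2570 km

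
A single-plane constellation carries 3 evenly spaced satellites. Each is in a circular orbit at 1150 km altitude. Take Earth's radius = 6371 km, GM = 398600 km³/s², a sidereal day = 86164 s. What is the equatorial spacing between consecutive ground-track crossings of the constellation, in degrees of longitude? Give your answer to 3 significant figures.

9.04°

Semi-major axis a = 6371 + 1150 = 7521 km. Period T = 2π√(a³/μ) = 2π√(7521³/398600) = 6491.2 s = 108.19 min.
Single-satellite node shift = (6491.2/86164) × 360° = 27.12°.
With 3 satellites evenly phased, successive equator crossings are 27.12/3 = 9.040° apart.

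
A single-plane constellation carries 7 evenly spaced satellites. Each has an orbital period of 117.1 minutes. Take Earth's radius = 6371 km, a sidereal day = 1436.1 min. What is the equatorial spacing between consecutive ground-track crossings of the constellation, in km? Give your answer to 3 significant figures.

T = 117.1 min = 7026.0 s.
Single-satellite node shift = (7026.0/86166) × 360° = 29.35°.
With 7 satellites evenly phased, successive equator crossings are 29.35/7 = 4.194° apart.
That is 4.194 × 111.2 = 466 km at the equator.

466 km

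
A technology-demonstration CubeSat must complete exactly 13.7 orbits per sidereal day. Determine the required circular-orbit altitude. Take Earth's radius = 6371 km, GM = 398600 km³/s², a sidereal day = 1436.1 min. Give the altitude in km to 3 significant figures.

Required period T = 86166 / 13.7 = 6289.5 s.
From T = 2π√(a³/μ): a = (μ T²/4π²)^(1/3) = (398600 × 6289.5² / 4π²)^(1/3) = 7364 km.
Altitude h = a − R = 7364 − 6371 = 993 km.

993 km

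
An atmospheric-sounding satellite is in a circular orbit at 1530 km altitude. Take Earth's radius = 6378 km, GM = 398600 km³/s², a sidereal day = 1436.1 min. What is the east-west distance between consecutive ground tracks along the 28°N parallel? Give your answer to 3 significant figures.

Semi-major axis a = 6378 + 1530 = 7908 km. Period T = 2π√(a³/μ) = 2π√(7908³/398600) = 6998.6 s = 116.64 min.
Node shift per orbit = (6998.6/86166) × 360° = 29.24°.
Equatorial spacing = 29.24 × 111.3 km/° = 3255 km.
At 28° latitude, spacing = 3255 × cos(28°) = 2874 km.

2870 km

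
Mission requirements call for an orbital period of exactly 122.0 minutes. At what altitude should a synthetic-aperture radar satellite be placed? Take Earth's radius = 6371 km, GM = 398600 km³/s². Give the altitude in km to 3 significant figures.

T = 122.0 min = 7320.0 s.
From T = 2π√(a³/μ): a = (μ T²/4π²)^(1/3) = (398600 × 7320.0² / 4π²)^(1/3) = 8148 km.
Altitude h = a − R = 8148 − 6371 = 1777 km.

1780 km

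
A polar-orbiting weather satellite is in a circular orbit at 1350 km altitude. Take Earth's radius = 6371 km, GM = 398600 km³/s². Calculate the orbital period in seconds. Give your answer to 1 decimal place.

6751.8 seconds

Semi-major axis a = 6371 + 1350 = 7721 km. Period T = 2π√(a³/μ) = 2π√(7721³/398600) = 6751.8 s = 112.53 min.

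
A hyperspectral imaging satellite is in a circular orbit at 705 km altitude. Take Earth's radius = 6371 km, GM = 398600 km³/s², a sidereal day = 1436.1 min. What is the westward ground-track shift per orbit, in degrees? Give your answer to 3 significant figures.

24.7°

Semi-major axis a = 6371 + 705 = 7076 km. Period T = 2π√(a³/μ) = 2π√(7076³/398600) = 5923.7 s = 98.73 min.
During one orbit Earth rotates (5923.7 / 86166) × 360° = 24.75°.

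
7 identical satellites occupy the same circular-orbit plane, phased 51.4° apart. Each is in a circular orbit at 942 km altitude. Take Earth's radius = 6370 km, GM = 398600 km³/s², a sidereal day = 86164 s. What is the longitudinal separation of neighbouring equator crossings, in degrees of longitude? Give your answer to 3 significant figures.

Semi-major axis a = 6370 + 942 = 7312 km. Period T = 2π√(a³/μ) = 2π√(7312³/398600) = 6222.5 s = 103.71 min.
Single-satellite node shift = (6222.5/86164) × 360° = 26.00°.
With 7 satellites evenly phased, successive equator crossings are 26.00/7 = 3.714° apart.

3.71°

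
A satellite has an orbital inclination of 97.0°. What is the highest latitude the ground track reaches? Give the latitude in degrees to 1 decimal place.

83.0°

Retrograde orbit: the ground track reaches ±(180° − i) = ±(180 − 97.0) = ±83.0°.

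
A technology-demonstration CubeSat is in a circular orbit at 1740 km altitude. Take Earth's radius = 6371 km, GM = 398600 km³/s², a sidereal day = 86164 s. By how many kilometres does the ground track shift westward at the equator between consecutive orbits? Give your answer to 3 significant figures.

Semi-major axis a = 6371 + 1740 = 8111 km. Period T = 2π√(a³/μ) = 2π√(8111³/398600) = 7269.8 s = 121.16 min.
During one orbit Earth rotates (7269.8 / 86164) × 360° = 30.37°.
At the equator that is 30.37° × (2π·6371/360) km/° = 30.37 × 111.2 = 3377 km.

3380 km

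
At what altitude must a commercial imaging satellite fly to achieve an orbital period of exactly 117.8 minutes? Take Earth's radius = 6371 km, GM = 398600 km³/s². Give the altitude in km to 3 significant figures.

1590 km

T = 117.8 min = 7068.0 s.
From T = 2π√(a³/μ): a = (μ T²/4π²)^(1/3) = (398600 × 7068.0² / 4π²)^(1/3) = 7960 km.
Altitude h = a − R = 7960 − 6371 = 1589 km.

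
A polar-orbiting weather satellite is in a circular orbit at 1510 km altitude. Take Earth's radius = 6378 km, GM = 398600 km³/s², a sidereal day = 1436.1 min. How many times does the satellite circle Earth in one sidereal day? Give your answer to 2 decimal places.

12.36

Semi-major axis a = 6378 + 1510 = 7888 km. Period T = 2π√(a³/μ) = 2π√(7888³/398600) = 6972.1 s = 116.20 min.
Orbits per sidereal day = 86166 / 6972.1 = 12.359.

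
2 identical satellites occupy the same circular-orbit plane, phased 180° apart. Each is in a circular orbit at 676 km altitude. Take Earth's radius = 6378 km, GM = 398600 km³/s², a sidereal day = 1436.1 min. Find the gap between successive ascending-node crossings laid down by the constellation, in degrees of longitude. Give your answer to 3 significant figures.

12.3°

Semi-major axis a = 6378 + 676 = 7054 km. Period T = 2π√(a³/μ) = 2π√(7054³/398600) = 5896.1 s = 98.27 min.
Single-satellite node shift = (5896.1/86166) × 360° = 24.63°.
With 2 satellites evenly phased, successive equator crossings are 24.63/2 = 12.317° apart.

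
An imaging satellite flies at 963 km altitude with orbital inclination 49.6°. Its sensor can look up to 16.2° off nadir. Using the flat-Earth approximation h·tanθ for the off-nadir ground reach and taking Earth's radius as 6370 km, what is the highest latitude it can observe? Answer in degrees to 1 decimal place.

For a prograde orbit the ground track reaches latitude ±i = ±49.6°.
Sensor half-swath on the ground ≈ 963·tan(16.2°) = 280 km = 2.52° of latitude.
Maximum observable latitude ≈ 49.6 + 2.52 = 52.1°.

52.1°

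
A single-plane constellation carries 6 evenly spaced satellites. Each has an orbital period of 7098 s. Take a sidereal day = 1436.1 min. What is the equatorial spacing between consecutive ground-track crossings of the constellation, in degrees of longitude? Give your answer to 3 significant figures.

4.94°

Single-satellite node shift = (7098.0/86166) × 360° = 29.66°.
With 6 satellites evenly phased, successive equator crossings are 29.66/6 = 4.943° apart.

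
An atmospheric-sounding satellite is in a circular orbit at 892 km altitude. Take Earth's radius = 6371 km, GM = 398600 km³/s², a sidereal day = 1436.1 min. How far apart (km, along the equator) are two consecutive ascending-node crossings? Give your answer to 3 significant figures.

Semi-major axis a = 6371 + 892 = 7263 km. Period T = 2π√(a³/μ) = 2π√(7263³/398600) = 6160.1 s = 102.67 min.
During one orbit Earth rotates (6160.1 / 86166) × 360° = 25.74°.
At the equator that is 25.74° × (2π·6371/360) km/° = 25.74 × 111.2 = 2862 km.

2860 km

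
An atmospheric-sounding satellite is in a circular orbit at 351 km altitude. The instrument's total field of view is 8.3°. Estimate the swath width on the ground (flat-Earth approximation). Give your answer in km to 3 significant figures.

50.9 km

Half-angle = 8.3°/2 = 4.15°.
Swath width ≈ 2h·tan(θ/2) = 2 × 351 × tan(4.15°) = 50.9 km.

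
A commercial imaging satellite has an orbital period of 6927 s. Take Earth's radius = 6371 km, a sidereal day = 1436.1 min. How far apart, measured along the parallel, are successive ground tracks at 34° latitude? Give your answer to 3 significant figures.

2670 km

Node shift per orbit = (6927.0/86166) × 360° = 28.94°.
Equatorial spacing = 28.94 × 111.2 km/° = 3218 km.
At 34° latitude, spacing = 3218 × cos(34°) = 2668 km.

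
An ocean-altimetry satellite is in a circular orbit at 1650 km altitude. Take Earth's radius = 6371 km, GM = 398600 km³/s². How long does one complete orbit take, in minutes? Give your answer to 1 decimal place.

Semi-major axis a = 6371 + 1650 = 8021 km. Period T = 2π√(a³/μ) = 2π√(8021³/398600) = 7149.1 s = 119.15 min.

119.2 min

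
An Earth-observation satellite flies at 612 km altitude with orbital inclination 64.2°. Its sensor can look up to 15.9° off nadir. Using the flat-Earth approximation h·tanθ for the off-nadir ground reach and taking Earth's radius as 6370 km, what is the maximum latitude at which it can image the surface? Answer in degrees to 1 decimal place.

For a prograde orbit the ground track reaches latitude ±i = ±64.2°.
Sensor half-swath on the ground ≈ 612·tan(15.9°) = 174 km = 1.57° of latitude.
Maximum observable latitude ≈ 64.2 + 1.57 = 65.8°.

65.8°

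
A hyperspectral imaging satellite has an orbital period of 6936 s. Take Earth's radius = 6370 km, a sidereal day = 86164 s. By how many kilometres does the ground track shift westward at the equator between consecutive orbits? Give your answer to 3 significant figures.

3220 km

During one orbit Earth rotates (6936.0 / 86164) × 360° = 28.98°.
At the equator that is 28.98° × (2π·6370/360) km/° = 28.98 × 111.2 = 3222 km.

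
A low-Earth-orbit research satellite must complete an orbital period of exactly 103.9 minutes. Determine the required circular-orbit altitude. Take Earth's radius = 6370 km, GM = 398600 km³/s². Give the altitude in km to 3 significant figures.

951 km

T = 103.9 min = 6234.0 s.
From T = 2π√(a³/μ): a = (μ T²/4π²)^(1/3) = (398600 × 6234.0² / 4π²)^(1/3) = 7321 km.
Altitude h = a − R = 7321 − 6370 = 951 km.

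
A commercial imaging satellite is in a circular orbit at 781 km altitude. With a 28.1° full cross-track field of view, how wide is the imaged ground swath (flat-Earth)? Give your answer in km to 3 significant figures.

Half-angle = 28.1°/2 = 14.05°.
Swath width ≈ 2h·tan(θ/2) = 2 × 781 × tan(14.05°) = 390.9 km.

391 km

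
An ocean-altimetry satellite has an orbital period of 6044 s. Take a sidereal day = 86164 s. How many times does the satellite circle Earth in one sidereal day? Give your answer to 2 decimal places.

14.26

Orbits per sidereal day = 86164 / 6044.0 = 14.256.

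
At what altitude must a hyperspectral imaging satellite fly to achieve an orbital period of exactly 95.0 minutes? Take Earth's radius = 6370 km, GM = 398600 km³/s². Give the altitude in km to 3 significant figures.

T = 95.0 min = 5700.0 s.
From T = 2π√(a³/μ): a = (μ T²/4π²)^(1/3) = (398600 × 5700.0² / 4π²)^(1/3) = 6897 km.
Altitude h = a − R = 6897 − 6370 = 527 km.

527 km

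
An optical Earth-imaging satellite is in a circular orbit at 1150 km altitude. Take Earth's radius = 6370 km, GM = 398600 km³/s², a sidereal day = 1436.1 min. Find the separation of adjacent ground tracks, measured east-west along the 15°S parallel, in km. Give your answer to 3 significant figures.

Semi-major axis a = 6370 + 1150 = 7520 km. Period T = 2π√(a³/μ) = 2π√(7520³/398600) = 6489.9 s = 108.16 min.
Node shift per orbit = (6489.9/86166) × 360° = 27.11°.
Equatorial spacing = 27.11 × 111.2 km/° = 3015 km.
At 15° latitude, spacing = 3015 × cos(15°) = 2912 km.

2910 km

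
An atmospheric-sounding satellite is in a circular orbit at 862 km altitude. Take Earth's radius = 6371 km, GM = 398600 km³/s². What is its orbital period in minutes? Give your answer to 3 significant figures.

Semi-major axis a = 6371 + 862 = 7233 km. Period T = 2π√(a³/μ) = 2π√(7233³/398600) = 6121.9 s = 102.03 min.

102 min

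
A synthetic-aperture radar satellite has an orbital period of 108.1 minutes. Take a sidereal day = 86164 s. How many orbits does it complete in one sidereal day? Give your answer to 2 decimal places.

13.28

T = 108.1 min = 6486.0 s.
Orbits per sidereal day = 86164 / 6486.0 = 13.285.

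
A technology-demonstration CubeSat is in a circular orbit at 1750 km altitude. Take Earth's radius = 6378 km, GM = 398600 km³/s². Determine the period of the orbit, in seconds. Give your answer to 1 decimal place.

7292.7 seconds

Semi-major axis a = 6378 + 1750 = 8128 km. Period T = 2π√(a³/μ) = 2π√(8128³/398600) = 7292.7 s = 121.54 min.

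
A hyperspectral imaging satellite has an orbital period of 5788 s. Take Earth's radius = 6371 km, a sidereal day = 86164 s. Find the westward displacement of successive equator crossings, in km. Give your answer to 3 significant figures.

2690 km

During one orbit Earth rotates (5788.0 / 86164) × 360° = 24.18°.
At the equator that is 24.18° × (2π·6371/360) km/° = 24.18 × 111.2 = 2689 km.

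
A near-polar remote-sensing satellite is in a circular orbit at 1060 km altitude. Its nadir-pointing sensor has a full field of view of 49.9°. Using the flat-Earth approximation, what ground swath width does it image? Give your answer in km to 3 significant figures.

Half-angle = 49.9°/2 = 24.95°.
Swath width ≈ 2h·tan(θ/2) = 2 × 1060 × tan(24.95°) = 986.3 km.

986 km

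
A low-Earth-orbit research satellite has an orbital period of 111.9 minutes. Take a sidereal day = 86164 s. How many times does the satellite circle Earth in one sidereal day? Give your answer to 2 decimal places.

T = 111.9 min = 6714.0 s.
Orbits per sidereal day = 86164 / 6714.0 = 12.833.

12.83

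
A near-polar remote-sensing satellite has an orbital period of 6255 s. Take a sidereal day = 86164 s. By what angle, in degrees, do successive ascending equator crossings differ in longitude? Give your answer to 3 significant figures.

During one orbit Earth rotates (6255.0 / 86164) × 360° = 26.13°.

26.1°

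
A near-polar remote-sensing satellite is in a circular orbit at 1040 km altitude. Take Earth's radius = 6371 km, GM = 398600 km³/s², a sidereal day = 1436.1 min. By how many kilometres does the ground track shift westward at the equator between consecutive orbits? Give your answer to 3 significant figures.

Semi-major axis a = 6371 + 1040 = 7411 km. Period T = 2π√(a³/μ) = 2π√(7411³/398600) = 6349.3 s = 105.82 min.
During one orbit Earth rotates (6349.3 / 86166) × 360° = 26.53°.
At the equator that is 26.53° × (2π·6371/360) km/° = 26.53 × 111.2 = 2950 km.

2950 km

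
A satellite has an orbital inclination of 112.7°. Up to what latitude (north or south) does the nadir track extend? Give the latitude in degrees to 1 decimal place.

Retrograde orbit: the ground track reaches ±(180° − i) = ±(180 − 112.7) = ±67.3°.

67.3°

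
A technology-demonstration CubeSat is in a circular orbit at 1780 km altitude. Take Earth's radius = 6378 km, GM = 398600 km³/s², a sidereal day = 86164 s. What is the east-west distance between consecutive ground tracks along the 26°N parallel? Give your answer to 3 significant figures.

Semi-major axis a = 6378 + 1780 = 8158 km. Period T = 2π√(a³/μ) = 2π√(8158³/398600) = 7333.1 s = 122.22 min.
Node shift per orbit = (7333.1/86164) × 360° = 30.64°.
Equatorial spacing = 30.64 × 111.3 km/° = 3411 km.
At 26° latitude, spacing = 3411 × cos(26°) = 3065 km.

3070 km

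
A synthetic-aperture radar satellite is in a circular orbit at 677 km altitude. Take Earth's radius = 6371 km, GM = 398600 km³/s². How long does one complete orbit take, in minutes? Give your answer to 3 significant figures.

Semi-major axis a = 6371 + 677 = 7048 km. Period T = 2π√(a³/μ) = 2π√(7048³/398600) = 5888.6 s = 98.14 min.

98.1 min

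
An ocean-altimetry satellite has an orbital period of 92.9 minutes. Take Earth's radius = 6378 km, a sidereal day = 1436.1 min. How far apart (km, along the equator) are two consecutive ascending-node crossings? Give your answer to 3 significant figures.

T = 92.9 min = 5574.0 s.
During one orbit Earth rotates (5574.0 / 86166) × 360° = 23.29°.
At the equator that is 23.29° × (2π·6378/360) km/° = 23.29 × 111.3 = 2592 km.

2590 km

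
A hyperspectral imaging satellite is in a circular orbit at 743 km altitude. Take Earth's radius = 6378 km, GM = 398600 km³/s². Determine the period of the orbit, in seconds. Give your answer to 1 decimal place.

5980.3 seconds

Semi-major axis a = 6378 + 743 = 7121 km. Period T = 2π√(a³/μ) = 2π√(7121³/398600) = 5980.3 s = 99.67 min.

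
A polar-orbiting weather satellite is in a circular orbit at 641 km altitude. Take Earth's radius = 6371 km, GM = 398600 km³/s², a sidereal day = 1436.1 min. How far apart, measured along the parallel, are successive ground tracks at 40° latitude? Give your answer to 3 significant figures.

2080 km

Semi-major axis a = 6371 + 641 = 7012 km. Period T = 2π√(a³/μ) = 2π√(7012³/398600) = 5843.5 s = 97.39 min.
Node shift per orbit = (5843.5/86166) × 360° = 24.41°.
Equatorial spacing = 24.41 × 111.2 km/° = 2715 km.
At 40° latitude, spacing = 2715 × cos(40°) = 2080 km.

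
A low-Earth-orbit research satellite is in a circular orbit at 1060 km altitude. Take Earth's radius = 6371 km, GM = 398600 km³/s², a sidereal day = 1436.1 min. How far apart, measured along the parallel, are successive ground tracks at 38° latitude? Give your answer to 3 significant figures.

2330 km

Semi-major axis a = 6371 + 1060 = 7431 km. Period T = 2π√(a³/μ) = 2π√(7431³/398600) = 6375.0 s = 106.25 min.
Node shift per orbit = (6375.0/86166) × 360° = 26.63°.
Equatorial spacing = 26.63 × 111.2 km/° = 2962 km.
At 38° latitude, spacing = 2962 × cos(38°) = 2334 km.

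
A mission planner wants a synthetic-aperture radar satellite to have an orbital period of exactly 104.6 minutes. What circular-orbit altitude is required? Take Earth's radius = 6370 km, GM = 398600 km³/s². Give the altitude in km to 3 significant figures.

T = 104.6 min = 6276.0 s.
From T = 2π√(a³/μ): a = (μ T²/4π²)^(1/3) = (398600 × 6276.0² / 4π²)^(1/3) = 7354 km.
Altitude h = a − R = 7354 − 6370 = 984 km.

984 km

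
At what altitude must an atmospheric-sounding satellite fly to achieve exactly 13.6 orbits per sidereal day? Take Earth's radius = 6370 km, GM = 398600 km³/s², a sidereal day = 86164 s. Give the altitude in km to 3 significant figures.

1030 km

Required period T = 86164 / 13.6 = 6335.6 s.
From T = 2π√(a³/μ): a = (μ T²/4π²)^(1/3) = (398600 × 6335.6² / 4π²)^(1/3) = 7400 km.
Altitude h = a − R = 7400 − 6370 = 1030 km.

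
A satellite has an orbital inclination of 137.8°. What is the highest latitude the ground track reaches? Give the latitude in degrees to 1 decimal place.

42.2°

Retrograde orbit: the ground track reaches ±(180° − i) = ±(180 − 137.8) = ±42.2°.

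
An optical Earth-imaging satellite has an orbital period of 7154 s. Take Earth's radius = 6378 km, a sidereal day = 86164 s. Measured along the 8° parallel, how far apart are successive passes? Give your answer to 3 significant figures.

3290 km

Node shift per orbit = (7154.0/86164) × 360° = 29.89°.
Equatorial spacing = 29.89 × 111.3 km/° = 3327 km.
At 8° latitude, spacing = 3327 × cos(8°) = 3295 km.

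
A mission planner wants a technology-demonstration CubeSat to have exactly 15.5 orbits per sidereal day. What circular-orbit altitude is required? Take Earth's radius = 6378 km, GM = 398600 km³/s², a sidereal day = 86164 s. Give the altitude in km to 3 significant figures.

Required period T = 86164 / 15.5 = 5559.0 s.
From T = 2π√(a³/μ): a = (μ T²/4π²)^(1/3) = (398600 × 5559.0² / 4π²)^(1/3) = 6782 km.
Altitude h = a − R = 6782 − 6378 = 404 km.

404 km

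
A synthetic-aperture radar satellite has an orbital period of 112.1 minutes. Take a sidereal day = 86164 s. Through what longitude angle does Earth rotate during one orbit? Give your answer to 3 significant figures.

T = 112.1 min = 6726.0 s.
During one orbit Earth rotates (6726.0 / 86164) × 360° = 28.10°.

28.1°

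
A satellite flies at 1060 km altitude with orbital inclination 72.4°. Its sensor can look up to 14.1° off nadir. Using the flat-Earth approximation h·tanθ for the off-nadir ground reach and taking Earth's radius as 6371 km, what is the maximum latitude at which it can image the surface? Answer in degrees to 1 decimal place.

For a prograde orbit the ground track reaches latitude ±i = ±72.4°.
Sensor half-swath on the ground ≈ 1060·tan(14.1°) = 266 km = 2.39° of latitude.
Maximum observable latitude ≈ 72.4 + 2.39 = 74.8°.

74.8°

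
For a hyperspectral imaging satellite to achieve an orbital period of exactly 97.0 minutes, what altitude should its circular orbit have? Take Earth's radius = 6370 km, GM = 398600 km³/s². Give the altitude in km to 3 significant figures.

T = 97.0 min = 5820.0 s.
From T = 2π√(a³/μ): a = (μ T²/4π²)^(1/3) = (398600 × 5820.0² / 4π²)^(1/3) = 6993 km.
Altitude h = a − R = 6993 − 6370 = 623 km.

623 km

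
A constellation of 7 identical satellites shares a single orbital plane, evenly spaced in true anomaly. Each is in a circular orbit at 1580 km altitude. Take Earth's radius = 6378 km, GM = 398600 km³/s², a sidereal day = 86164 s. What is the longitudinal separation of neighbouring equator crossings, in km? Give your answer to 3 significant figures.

469 km

Semi-major axis a = 6378 + 1580 = 7958 km. Period T = 2π√(a³/μ) = 2π√(7958³/398600) = 7065.1 s = 117.75 min.
Single-satellite node shift = (7065.1/86164) × 360° = 29.52°.
With 7 satellites evenly phased, successive equator crossings are 29.52/7 = 4.217° apart.
That is 4.217 × 111.3 = 469 km at the equator.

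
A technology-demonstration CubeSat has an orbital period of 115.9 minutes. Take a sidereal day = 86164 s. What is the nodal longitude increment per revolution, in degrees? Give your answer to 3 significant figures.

T = 115.9 min = 6954.0 s.
During one orbit Earth rotates (6954.0 / 86164) × 360° = 29.05°.

29.1°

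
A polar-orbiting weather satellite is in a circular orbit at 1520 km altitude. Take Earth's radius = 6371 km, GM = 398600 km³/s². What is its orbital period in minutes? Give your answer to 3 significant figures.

116 min

Semi-major axis a = 6371 + 1520 = 7891 km. Period T = 2π√(a³/μ) = 2π√(7891³/398600) = 6976.0 s = 116.27 min.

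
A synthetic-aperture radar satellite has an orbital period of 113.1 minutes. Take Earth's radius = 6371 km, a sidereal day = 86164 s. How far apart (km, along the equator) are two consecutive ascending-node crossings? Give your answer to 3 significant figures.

T = 113.1 min = 6786.0 s.
During one orbit Earth rotates (6786.0 / 86164) × 360° = 28.35°.
At the equator that is 28.35° × (2π·6371/360) km/° = 28.35 × 111.2 = 3153 km.

3150 km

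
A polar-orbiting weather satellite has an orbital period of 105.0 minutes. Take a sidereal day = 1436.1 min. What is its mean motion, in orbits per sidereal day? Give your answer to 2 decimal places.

T = 105.0 min = 6300.0 s.
Orbits per sidereal day = 86166 / 6300.0 = 13.677.

13.68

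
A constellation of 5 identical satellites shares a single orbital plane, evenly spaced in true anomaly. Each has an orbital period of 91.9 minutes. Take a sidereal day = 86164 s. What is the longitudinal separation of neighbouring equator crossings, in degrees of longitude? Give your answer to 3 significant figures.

T = 91.9 min = 5514.0 s.
Single-satellite node shift = (5514.0/86164) × 360° = 23.04°.
With 5 satellites evenly phased, successive equator crossings are 23.04/5 = 4.608° apart.

4.61°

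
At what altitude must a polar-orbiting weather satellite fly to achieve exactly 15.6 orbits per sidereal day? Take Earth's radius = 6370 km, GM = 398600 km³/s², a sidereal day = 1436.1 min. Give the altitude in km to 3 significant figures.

Required period T = 86166 / 15.6 = 5523.5 s.
From T = 2π√(a³/μ): a = (μ T²/4π²)^(1/3) = (398600 × 5523.5² / 4π²)^(1/3) = 6754 km.
Altitude h = a − R = 6754 − 6370 = 384 km.

384 km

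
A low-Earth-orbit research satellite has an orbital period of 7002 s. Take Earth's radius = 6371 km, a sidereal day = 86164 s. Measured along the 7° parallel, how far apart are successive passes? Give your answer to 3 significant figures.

3230 km

Node shift per orbit = (7002.0/86164) × 360° = 29.25°.
Equatorial spacing = 29.25 × 111.2 km/° = 3253 km.
At 7° latitude, spacing = 3253 × cos(7°) = 3229 km.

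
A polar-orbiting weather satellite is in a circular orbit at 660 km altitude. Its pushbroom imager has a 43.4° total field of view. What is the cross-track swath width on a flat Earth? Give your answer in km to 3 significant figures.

525 km

Half-angle = 43.4°/2 = 21.7°.
Swath width ≈ 2h·tan(θ/2) = 2 × 660 × tan(21.7°) = 525.3 km.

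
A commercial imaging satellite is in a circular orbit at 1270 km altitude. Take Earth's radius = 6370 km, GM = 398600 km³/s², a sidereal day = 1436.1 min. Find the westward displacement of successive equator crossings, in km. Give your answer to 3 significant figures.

3090 km

Semi-major axis a = 6370 + 1270 = 7640 km. Period T = 2π√(a³/μ) = 2π√(7640³/398600) = 6645.9 s = 110.76 min.
During one orbit Earth rotates (6645.9 / 86166) × 360° = 27.77°.
At the equator that is 27.77° × (2π·6370/360) km/° = 27.77 × 111.2 = 3087 km.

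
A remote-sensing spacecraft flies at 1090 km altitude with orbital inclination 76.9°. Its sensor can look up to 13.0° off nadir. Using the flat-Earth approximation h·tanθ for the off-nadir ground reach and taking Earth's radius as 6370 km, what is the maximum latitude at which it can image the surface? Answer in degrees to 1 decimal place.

79.2°

For a prograde orbit the ground track reaches latitude ±i = ±76.9°.
Sensor half-swath on the ground ≈ 1090·tan(13.0°) = 252 km = 2.26° of latitude.
Maximum observable latitude ≈ 76.9 + 2.26 = 79.2°.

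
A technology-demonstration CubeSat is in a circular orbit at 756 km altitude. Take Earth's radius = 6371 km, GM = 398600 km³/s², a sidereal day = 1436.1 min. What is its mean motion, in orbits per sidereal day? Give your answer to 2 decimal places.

14.39

Semi-major axis a = 6371 + 756 = 7127 km. Period T = 2π√(a³/μ) = 2π√(7127³/398600) = 5987.9 s = 99.80 min.
Orbits per sidereal day = 86166 / 5987.9 = 14.390.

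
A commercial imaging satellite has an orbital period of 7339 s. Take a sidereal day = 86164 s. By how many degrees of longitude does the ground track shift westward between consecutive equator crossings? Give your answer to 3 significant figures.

30.7°

During one orbit Earth rotates (7339.0 / 86164) × 360° = 30.66°.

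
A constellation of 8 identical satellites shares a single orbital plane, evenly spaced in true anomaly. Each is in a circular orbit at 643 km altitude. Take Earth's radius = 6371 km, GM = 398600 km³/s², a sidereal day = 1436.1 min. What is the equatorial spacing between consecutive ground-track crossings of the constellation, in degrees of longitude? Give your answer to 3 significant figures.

Semi-major axis a = 6371 + 643 = 7014 km. Period T = 2π√(a³/μ) = 2π√(7014³/398600) = 5846.0 s = 97.43 min.
Single-satellite node shift = (5846.0/86166) × 360° = 24.42°.
With 8 satellites evenly phased, successive equator crossings are 24.42/8 = 3.053° apart.

3.05°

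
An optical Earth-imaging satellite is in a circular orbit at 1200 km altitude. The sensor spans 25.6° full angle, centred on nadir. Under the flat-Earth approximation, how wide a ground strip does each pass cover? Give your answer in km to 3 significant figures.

545 km

Half-angle = 25.6°/2 = 12.8°.
Swath width ≈ 2h·tan(θ/2) = 2 × 1200 × tan(12.8°) = 545.3 km.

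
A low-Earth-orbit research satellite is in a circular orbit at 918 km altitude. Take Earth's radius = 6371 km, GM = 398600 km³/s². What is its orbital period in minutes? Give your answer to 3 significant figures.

103 min

Semi-major axis a = 6371 + 918 = 7289 km. Period T = 2π√(a³/μ) = 2π√(7289³/398600) = 6193.2 s = 103.22 min.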